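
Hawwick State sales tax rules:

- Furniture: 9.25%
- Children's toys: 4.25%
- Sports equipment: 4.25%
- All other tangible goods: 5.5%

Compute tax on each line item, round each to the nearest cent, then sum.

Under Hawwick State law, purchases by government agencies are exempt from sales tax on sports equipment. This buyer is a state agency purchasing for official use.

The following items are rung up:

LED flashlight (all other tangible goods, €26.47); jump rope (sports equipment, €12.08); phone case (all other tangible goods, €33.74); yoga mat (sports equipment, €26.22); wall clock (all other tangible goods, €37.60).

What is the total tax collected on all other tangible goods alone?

€5.39

LED flashlight €26.47: all other tangible goods → 5.5% → €1.46
Phone case €33.74: all other tangible goods → 5.5% → €1.86
Wall clock €37.60: all other tangible goods → 5.5% → €2.07
Tax on all other tangible goods = €1.46 + €1.86 + €2.07 = €5.39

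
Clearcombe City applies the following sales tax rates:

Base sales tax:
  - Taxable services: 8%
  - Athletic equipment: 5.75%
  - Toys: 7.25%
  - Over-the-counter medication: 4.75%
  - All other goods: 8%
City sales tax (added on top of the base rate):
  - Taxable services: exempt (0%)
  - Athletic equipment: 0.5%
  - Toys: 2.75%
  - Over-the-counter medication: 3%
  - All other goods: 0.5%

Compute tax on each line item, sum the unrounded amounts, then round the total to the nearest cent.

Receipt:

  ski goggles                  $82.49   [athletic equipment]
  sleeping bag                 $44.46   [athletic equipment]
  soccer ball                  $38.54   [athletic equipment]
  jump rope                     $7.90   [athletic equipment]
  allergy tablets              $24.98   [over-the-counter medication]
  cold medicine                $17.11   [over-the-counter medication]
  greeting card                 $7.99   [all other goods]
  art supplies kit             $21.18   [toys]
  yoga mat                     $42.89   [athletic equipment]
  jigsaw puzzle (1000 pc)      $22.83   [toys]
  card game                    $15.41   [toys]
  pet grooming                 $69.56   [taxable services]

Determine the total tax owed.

$28.97

Ski goggles $82.49: athletic equipment → 5.75% + 0.5% city = 6.25% → $5.155625
Sleeping bag $44.46: athletic equipment → 5.75% + 0.5% city = 6.25% → $2.77875
Soccer ball $38.54: athletic equipment → 5.75% + 0.5% city = 6.25% → $2.40875
Jump rope $7.90: athletic equipment → 5.75% + 0.5% city = 6.25% → $0.49375
Allergy tablets $24.98: over-the-counter medication → 4.75% + 3% city = 7.75% → $1.93595
Cold medicine $17.11: over-the-counter medication → 4.75% + 3% city = 7.75% → $1.326025
Greeting card $7.99: all other goods → 8% + 0.5% city = 8.5% → $0.67915
Art supplies kit $21.18: toys → 7.25% + 2.75% city = 10% → $2.118
Yoga mat $42.89: athletic equipment → 5.75% + 0.5% city = 6.25% → $2.680625
Jigsaw puzzle (1000 pc) $22.83: toys → 7.25% + 2.75% city = 10% → $2.283
Card game $15.41: toys → 7.25% + 2.75% city = 10% → $1.541
Pet grooming $69.56: taxable services → 8% + 0% city = 8% → $5.5648
Unrounded tax sum = $28.965425 → $28.97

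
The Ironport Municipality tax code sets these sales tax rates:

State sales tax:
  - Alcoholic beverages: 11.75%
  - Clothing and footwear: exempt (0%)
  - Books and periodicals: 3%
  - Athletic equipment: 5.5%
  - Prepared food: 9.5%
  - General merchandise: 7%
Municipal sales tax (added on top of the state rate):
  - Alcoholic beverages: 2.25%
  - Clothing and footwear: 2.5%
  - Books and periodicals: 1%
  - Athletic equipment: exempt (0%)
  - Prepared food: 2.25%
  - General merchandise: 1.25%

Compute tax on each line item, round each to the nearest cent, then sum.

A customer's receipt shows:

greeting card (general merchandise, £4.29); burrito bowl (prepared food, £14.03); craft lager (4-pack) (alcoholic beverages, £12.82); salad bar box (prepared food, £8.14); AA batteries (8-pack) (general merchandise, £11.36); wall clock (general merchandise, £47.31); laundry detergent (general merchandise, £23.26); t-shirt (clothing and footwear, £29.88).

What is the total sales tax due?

£12.26

Greeting card £4.29: general merchandise → 7% + 1.25% municipal = 8.25% → £0.35
Burrito bowl £14.03: prepared food → 9.5% + 2.25% municipal = 11.75% → £1.65
Craft lager (4-pack) £12.82: alcoholic beverages → 11.75% + 2.25% municipal = 14% → £1.79
Salad bar box £8.14: prepared food → 9.5% + 2.25% municipal = 11.75% → £0.96
AA batteries (8-pack) £11.36: general merchandise → 7% + 1.25% municipal = 8.25% → £0.94
Wall clock £47.31: general merchandise → 7% + 1.25% municipal = 8.25% → £3.90
Laundry detergent £23.26: general merchandise → 7% + 1.25% municipal = 8.25% → £1.92
T-shirt £29.88: clothing and footwear → 0% + 2.5% municipal = 2.5% → £0.75
Total tax = £0.35 + £1.65 + £1.79 + £0.96 + £0.94 + £3.90 + £1.92 + £0.75 = £12.26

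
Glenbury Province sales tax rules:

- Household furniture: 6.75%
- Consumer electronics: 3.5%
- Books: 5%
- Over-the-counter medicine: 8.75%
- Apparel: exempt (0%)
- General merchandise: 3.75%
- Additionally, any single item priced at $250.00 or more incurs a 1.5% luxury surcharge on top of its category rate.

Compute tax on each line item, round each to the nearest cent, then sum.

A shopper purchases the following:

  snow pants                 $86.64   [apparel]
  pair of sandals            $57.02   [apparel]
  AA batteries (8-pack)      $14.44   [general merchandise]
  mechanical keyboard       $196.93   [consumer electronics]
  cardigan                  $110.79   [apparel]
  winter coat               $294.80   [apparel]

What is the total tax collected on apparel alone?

$4.42

Snow pants $86.64: apparel → 0% → $0.00
Pair of sandals $57.02: apparel → 0% → $0.00
Cardigan $110.79: apparel → 0% → $0.00
Winter coat $294.80: apparel → 0% + 1.5% surcharge = 1.5% → $4.42
Tax on apparel = $0.00 + $0.00 + $0.00 + $4.42 = $4.42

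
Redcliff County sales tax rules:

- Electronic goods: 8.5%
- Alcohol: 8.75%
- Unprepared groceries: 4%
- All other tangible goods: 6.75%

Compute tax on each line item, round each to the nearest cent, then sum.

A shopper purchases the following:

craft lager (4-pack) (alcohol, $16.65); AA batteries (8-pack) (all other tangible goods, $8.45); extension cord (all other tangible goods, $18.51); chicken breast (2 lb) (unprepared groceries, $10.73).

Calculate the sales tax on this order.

Craft lager (4-pack) $16.65: alcohol → 8.75% → $1.46
AA batteries (8-pack) $8.45: all other tangible goods → 6.75% → $0.57
Extension cord $18.51: all other tangible goods → 6.75% → $1.25
Chicken breast (2 lb) $10.73: unprepared groceries → 4% → $0.43
Total tax = $1.46 + $0.57 + $1.25 + $0.43 = $3.71

$3.71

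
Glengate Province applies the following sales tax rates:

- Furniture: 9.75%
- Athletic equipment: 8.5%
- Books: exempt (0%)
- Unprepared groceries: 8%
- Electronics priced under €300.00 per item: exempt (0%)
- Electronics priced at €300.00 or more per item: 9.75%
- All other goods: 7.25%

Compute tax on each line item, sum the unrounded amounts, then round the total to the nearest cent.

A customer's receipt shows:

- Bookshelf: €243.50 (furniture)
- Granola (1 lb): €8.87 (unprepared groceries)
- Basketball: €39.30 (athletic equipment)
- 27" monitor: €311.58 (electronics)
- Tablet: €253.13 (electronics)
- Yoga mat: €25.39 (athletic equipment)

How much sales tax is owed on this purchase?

Bookshelf €243.50: furniture → 9.75% → €23.74125
Granola (1 lb) €8.87: unprepared groceries → 8% → €0.7096
Basketball €39.30: athletic equipment → 8.5% → €3.3405
27" monitor €311.58: electronics, €300.00 or more → 9.75% → €30.37905
Tablet €253.13: electronics, under €300.00 → 0% → €0.00
Yoga mat €25.39: athletic equipment → 8.5% → €2.15815
Unrounded tax sum = €60.32855 → €60.33

€60.33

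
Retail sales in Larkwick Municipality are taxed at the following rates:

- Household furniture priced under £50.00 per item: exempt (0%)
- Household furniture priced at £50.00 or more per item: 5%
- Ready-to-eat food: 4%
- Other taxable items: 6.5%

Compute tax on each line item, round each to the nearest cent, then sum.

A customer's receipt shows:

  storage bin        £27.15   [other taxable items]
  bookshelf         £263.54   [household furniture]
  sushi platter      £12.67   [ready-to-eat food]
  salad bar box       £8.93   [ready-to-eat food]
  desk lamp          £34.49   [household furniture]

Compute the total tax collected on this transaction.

£15.81

Storage bin £27.15: other taxable items → 6.5% → £1.76
Bookshelf £263.54: household furniture, £50.00 or more → 5% → £13.18
Sushi platter £12.67: ready-to-eat food → 4% → £0.51
Salad bar box £8.93: ready-to-eat food → 4% → £0.36
Desk lamp £34.49: household furniture, under £50.00 → 0% → £0.00
Total tax = £1.76 + £13.18 + £0.51 + £0.36 = £15.81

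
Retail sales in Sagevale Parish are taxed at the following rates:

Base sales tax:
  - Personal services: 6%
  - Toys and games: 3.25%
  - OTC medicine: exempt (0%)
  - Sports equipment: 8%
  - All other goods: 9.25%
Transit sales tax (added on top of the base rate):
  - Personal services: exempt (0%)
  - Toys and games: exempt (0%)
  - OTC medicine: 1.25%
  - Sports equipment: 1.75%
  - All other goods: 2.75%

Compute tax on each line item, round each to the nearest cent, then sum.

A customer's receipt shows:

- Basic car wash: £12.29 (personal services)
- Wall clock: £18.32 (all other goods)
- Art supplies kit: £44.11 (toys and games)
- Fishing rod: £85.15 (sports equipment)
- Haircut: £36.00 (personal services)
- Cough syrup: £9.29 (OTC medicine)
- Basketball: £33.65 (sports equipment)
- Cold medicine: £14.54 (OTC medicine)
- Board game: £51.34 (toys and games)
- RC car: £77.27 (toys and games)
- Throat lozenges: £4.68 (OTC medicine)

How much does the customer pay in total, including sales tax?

£409.29

Basic car wash £12.29: personal services → 6% + 0% transit = 6% → £0.74
Wall clock £18.32: all other goods → 9.25% + 2.75% transit = 12% → £2.20
Art supplies kit £44.11: toys and games → 3.25% + 0% transit = 3.25% → £1.43
Fishing rod £85.15: sports equipment → 8% + 1.75% transit = 9.75% → £8.30
Haircut £36.00: personal services → 6% + 0% transit = 6% → £2.16
Cough syrup £9.29: OTC medicine → 0% + 1.25% transit = 1.25% → £0.12
Basketball £33.65: sports equipment → 8% + 1.75% transit = 9.75% → £3.28
Cold medicine £14.54: OTC medicine → 0% + 1.25% transit = 1.25% → £0.18
Board game £51.34: toys and games → 3.25% + 0% transit = 3.25% → £1.67
RC car £77.27: toys and games → 3.25% + 0% transit = 3.25% → £2.51
Throat lozenges £4.68: OTC medicine → 0% + 1.25% transit = 1.25% → £0.06
Subtotal = £386.64; tax = £22.65; total due = £409.29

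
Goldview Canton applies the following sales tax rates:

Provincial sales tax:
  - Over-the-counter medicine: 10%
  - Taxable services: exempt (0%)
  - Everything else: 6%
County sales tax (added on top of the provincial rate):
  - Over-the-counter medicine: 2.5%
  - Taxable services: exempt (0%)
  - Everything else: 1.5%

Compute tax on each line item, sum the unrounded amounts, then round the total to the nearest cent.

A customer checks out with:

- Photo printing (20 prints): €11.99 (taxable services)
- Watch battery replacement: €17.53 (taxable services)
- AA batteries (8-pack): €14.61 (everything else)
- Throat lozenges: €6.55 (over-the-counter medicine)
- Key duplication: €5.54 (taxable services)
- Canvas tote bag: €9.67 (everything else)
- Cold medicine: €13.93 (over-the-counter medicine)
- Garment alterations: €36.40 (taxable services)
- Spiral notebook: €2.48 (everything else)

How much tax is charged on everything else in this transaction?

€2.01

AA batteries (8-pack) €14.61: everything else → 6% + 1.5% county = 7.5% → €1.09575
Canvas tote bag €9.67: everything else → 6% + 1.5% county = 7.5% → €0.72525
Spiral notebook €2.48: everything else → 6% + 1.5% county = 7.5% → €0.186
Tax on everything else: unrounded sum = €2.007 → €2.01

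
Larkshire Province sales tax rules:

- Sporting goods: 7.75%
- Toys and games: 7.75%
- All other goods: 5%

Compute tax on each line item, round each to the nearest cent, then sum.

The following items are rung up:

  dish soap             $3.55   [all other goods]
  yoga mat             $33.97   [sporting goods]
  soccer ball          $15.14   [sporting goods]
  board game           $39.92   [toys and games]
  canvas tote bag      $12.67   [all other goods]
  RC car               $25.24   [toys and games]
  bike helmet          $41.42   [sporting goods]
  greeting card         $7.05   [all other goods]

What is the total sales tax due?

$13.22

Dish soap $3.55: all other goods → 5% → $0.18
Yoga mat $33.97: sporting goods → 7.75% → $2.63
Soccer ball $15.14: sporting goods → 7.75% → $1.17
Board game $39.92: toys and games → 7.75% → $3.09
Canvas tote bag $12.67: all other goods → 5% → $0.63
RC car $25.24: toys and games → 7.75% → $1.96
Bike helmet $41.42: sporting goods → 7.75% → $3.21
Greeting card $7.05: all other goods → 5% → $0.35
Total tax = $0.18 + $2.63 + $1.17 + $3.09 + $0.63 + $1.96 + $3.21 + $0.35 = $13.22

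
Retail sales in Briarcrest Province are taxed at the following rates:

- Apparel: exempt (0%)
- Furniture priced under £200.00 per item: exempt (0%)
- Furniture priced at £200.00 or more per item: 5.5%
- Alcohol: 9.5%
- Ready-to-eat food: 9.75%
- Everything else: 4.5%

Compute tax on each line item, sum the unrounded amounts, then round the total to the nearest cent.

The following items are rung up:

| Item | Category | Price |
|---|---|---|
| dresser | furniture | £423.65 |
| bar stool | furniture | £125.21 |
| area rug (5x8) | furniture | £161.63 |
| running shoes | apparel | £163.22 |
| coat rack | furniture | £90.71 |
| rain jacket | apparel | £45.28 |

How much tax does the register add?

Dresser £423.65: furniture, £200.00 or more → 5.5% → £23.30075
Bar stool £125.21: furniture, under £200.00 → 0% → £0.00
Area rug (5x8) £161.63: furniture, under £200.00 → 0% → £0.00
Running shoes £163.22: apparel → 0% → £0.00
Coat rack £90.71: furniture, under £200.00 → 0% → £0.00
Rain jacket £45.28: apparel → 0% → £0.00
Unrounded tax sum = £23.30075 → £23.30

£23.30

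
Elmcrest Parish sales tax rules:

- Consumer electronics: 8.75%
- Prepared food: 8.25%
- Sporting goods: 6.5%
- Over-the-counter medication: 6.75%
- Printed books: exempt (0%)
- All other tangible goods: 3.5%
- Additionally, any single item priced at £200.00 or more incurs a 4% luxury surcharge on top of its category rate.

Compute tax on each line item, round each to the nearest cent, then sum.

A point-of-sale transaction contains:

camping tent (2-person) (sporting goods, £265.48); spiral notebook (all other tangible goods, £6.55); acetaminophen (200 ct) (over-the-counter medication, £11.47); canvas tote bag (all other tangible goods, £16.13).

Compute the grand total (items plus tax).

£329.07

Camping tent (2-person) £265.48: sporting goods → 6.5% + 4% surcharge = 10.5% → £27.88
Spiral notebook £6.55: all other tangible goods → 3.5% → £0.23
Acetaminophen (200 ct) £11.47: over-the-counter medication → 6.75% → £0.77
Canvas tote bag £16.13: all other tangible goods → 3.5% → £0.56
Subtotal = £299.63; tax = £29.44; total due = £329.07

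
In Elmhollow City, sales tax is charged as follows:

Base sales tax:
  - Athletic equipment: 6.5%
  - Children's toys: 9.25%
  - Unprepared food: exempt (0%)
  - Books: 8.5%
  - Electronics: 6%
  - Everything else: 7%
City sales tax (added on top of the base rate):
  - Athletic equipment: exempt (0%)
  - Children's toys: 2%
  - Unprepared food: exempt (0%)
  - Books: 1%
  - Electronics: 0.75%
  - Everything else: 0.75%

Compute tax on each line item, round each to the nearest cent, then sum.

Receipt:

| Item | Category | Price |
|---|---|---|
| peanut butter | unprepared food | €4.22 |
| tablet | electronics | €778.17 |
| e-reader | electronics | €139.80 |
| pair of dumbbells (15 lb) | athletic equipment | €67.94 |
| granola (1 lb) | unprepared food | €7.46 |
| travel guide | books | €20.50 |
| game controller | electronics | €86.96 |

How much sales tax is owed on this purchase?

Peanut butter €4.22: unprepared food → 0% + 0% city = 0% → €0.00
Tablet €778.17: electronics → 6% + 0.75% city = 6.75% → €52.53
E-reader €139.80: electronics → 6% + 0.75% city = 6.75% → €9.44
Pair of dumbbells (15 lb) €67.94: athletic equipment → 6.5% + 0% city = 6.5% → €4.42
Granola (1 lb) €7.46: unprepared food → 0% + 0% city = 0% → €0.00
Travel guide €20.50: books → 8.5% + 1% city = 9.5% → €1.95
Game controller €86.96: electronics → 6% + 0.75% city = 6.75% → €5.87
Total tax = €52.53 + €9.44 + €4.42 + €1.95 + €5.87 = €74.21

€74.21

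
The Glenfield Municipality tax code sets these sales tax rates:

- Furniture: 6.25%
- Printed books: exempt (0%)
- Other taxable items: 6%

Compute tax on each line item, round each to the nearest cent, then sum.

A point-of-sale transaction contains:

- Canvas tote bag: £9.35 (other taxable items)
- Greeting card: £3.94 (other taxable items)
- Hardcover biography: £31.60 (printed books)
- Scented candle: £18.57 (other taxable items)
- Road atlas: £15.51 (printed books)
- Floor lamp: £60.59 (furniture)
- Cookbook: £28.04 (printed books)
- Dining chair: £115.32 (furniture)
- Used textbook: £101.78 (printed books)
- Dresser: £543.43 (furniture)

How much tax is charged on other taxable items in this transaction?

£1.91

Canvas tote bag £9.35: other taxable items → 6% → £0.56
Greeting card £3.94: other taxable items → 6% → £0.24
Scented candle £18.57: other taxable items → 6% → £1.11
Tax on other taxable items = £0.56 + £0.24 + £1.11 = £1.91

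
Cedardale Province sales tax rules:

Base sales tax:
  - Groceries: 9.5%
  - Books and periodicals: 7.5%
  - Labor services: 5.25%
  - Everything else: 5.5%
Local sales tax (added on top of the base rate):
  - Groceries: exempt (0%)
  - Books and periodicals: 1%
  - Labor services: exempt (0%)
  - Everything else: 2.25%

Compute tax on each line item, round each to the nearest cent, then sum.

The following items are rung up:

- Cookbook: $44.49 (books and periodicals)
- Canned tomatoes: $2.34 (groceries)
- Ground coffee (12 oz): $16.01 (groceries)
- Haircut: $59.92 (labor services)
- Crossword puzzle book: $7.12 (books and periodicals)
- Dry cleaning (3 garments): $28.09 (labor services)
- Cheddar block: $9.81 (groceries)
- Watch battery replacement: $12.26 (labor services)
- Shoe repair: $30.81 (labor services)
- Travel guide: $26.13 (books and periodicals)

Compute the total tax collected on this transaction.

Cookbook $44.49: books and periodicals → 7.5% + 1% local = 8.5% → $3.78
Canned tomatoes $2.34: groceries → 9.5% + 0% local = 9.5% → $0.22
Ground coffee (12 oz) $16.01: groceries → 9.5% + 0% local = 9.5% → $1.52
Haircut $59.92: labor services → 5.25% + 0% local = 5.25% → $3.15
Crossword puzzle book $7.12: books and periodicals → 7.5% + 1% local = 8.5% → $0.61
Dry cleaning (3 garments) $28.09: labor services → 5.25% + 0% local = 5.25% → $1.47
Cheddar block $9.81: groceries → 9.5% + 0% local = 9.5% → $0.93
Watch battery replacement $12.26: labor services → 5.25% + 0% local = 5.25% → $0.64
Shoe repair $30.81: labor services → 5.25% + 0% local = 5.25% → $1.62
Travel guide $26.13: books and periodicals → 7.5% + 1% local = 8.5% → $2.22
Total tax = $3.78 + $0.22 + $1.52 + $3.15 + $0.61 + $1.47 + $0.93 + $0.64 + $1.62 + $2.22 = $16.16

$16.16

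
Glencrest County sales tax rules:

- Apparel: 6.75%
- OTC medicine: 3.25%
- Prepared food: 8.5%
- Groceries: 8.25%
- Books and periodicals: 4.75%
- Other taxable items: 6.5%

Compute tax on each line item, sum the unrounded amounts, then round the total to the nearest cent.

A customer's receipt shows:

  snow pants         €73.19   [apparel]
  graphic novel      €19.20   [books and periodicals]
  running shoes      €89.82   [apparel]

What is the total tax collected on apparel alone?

€11.00

Snow pants €73.19: apparel → 6.75% → €4.940325
Running shoes €89.82: apparel → 6.75% → €6.06285
Tax on apparel: unrounded sum = €11.003175 → €11.00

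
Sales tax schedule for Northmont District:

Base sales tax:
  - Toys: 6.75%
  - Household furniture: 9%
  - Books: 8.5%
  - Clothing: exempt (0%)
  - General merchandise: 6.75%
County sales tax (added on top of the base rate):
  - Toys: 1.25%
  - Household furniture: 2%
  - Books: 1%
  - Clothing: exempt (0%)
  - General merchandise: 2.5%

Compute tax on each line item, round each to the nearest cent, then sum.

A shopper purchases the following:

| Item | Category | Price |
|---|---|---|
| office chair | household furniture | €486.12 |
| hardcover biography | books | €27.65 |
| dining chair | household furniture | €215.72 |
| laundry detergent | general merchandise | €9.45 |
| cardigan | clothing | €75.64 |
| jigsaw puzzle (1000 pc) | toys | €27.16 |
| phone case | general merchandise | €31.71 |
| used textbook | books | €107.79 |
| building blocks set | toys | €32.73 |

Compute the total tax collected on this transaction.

Office chair €486.12: household furniture → 9% + 2% county = 11% → €53.47
Hardcover biography €27.65: books → 8.5% + 1% county = 9.5% → €2.63
Dining chair €215.72: household furniture → 9% + 2% county = 11% → €23.73
Laundry detergent €9.45: general merchandise → 6.75% + 2.5% county = 9.25% → €0.87
Cardigan €75.64: clothing → 0% + 0% county = 0% → €0.00
Jigsaw puzzle (1000 pc) €27.16: toys → 6.75% + 1.25% county = 8% → €2.17
Phone case €31.71: general merchandise → 6.75% + 2.5% county = 9.25% → €2.93
Used textbook €107.79: books → 8.5% + 1% county = 9.5% → €10.24
Building blocks set €32.73: toys → 6.75% + 1.25% county = 8% → €2.62
Total tax = €53.47 + €2.63 + €23.73 + €0.87 + €2.17 + €2.93 + €10.24 + €2.62 = €98.66

€98.66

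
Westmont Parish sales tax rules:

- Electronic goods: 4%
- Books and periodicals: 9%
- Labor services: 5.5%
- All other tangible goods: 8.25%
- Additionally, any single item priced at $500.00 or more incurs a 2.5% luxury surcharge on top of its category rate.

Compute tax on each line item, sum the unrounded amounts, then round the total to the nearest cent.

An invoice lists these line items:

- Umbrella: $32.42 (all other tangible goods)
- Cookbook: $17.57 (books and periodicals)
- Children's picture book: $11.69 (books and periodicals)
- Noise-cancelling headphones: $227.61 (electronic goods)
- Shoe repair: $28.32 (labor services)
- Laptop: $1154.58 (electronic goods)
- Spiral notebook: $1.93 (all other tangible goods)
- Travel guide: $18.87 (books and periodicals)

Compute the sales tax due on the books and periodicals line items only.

$4.33

Cookbook $17.57: books and periodicals → 9% → $1.5813
Children's picture book $11.69: books and periodicals → 9% → $1.0521
Travel guide $18.87: books and periodicals → 9% → $1.6983
Tax on books and periodicals: unrounded sum = $4.3317 → $4.33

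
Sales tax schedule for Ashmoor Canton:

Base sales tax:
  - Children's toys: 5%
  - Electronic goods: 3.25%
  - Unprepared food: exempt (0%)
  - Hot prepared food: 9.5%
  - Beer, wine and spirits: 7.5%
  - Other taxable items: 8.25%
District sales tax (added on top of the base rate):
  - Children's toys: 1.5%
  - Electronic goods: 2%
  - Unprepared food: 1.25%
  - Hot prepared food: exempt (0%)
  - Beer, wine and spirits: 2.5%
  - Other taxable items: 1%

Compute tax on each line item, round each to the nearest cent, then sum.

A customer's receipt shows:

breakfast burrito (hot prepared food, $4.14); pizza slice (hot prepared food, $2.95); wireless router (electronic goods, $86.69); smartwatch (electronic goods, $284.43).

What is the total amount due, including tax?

Breakfast burrito $4.14: hot prepared food → 9.5% + 0% district = 9.5% → $0.39
Pizza slice $2.95: hot prepared food → 9.5% + 0% district = 9.5% → $0.28
Wireless router $86.69: electronic goods → 3.25% + 2% district = 5.25% → $4.55
Smartwatch $284.43: electronic goods → 3.25% + 2% district = 5.25% → $14.93
Subtotal = $378.21; tax = $20.15; total due = $398.36

$398.36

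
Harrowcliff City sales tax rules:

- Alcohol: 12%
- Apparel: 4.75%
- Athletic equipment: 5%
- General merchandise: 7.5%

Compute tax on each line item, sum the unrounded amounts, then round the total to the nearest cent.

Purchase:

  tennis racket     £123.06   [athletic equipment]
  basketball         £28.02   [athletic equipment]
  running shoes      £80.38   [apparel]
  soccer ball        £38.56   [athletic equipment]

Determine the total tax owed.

Tennis racket £123.06: athletic equipment → 5% → £6.153
Basketball £28.02: athletic equipment → 5% → £1.401
Running shoes £80.38: apparel → 4.75% → £3.81805
Soccer ball £38.56: athletic equipment → 5% → £1.928
Unrounded tax sum = £13.30005 → £13.30

£13.30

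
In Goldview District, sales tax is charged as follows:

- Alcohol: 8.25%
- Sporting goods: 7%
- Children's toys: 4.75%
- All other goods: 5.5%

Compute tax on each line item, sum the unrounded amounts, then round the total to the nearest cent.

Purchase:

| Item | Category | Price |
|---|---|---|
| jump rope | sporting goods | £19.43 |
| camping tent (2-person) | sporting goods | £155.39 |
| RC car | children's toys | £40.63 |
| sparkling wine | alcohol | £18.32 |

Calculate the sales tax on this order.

Jump rope £19.43: sporting goods → 7% → £1.3601
Camping tent (2-person) £155.39: sporting goods → 7% → £10.8773
RC car £40.63: children's toys → 4.75% → £1.929925
Sparkling wine £18.32: alcohol → 8.25% → £1.5114
Unrounded tax sum = £15.678725 → £15.68

£15.68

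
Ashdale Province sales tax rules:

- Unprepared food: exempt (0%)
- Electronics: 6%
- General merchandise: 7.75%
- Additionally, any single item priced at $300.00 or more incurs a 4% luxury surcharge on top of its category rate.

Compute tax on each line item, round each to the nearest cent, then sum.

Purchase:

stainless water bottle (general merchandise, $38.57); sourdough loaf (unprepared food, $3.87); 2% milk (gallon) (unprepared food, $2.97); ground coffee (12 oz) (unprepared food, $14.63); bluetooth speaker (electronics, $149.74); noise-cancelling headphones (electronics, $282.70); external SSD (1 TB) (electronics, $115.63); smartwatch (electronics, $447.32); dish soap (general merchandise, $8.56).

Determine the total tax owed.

Stainless water bottle $38.57: general merchandise → 7.75% → $2.99
Sourdough loaf $3.87: unprepared food → 0% → $0.00
2% milk (gallon) $2.97: unprepared food → 0% → $0.00
Ground coffee (12 oz) $14.63: unprepared food → 0% → $0.00
Bluetooth speaker $149.74: electronics → 6% → $8.98
Noise-cancelling headphones $282.70: electronics → 6% → $16.96
External SSD (1 TB) $115.63: electronics → 6% → $6.94
Smartwatch $447.32: electronics → 6% + 4% surcharge = 10% → $44.73
Dish soap $8.56: general merchandise → 7.75% → $0.66
Total tax = $2.99 + $8.98 + $16.96 + $6.94 + $44.73 + $0.66 = $81.26

$81.26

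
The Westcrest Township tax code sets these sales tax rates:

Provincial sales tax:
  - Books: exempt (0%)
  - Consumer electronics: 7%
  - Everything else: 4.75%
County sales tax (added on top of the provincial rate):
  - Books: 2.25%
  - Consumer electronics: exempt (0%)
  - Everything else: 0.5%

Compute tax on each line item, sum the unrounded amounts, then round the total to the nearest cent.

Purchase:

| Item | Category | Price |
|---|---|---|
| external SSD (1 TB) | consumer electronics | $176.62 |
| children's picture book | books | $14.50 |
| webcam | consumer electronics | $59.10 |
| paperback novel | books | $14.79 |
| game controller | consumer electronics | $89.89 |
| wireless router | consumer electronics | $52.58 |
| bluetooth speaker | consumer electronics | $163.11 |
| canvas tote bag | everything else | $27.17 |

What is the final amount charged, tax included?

External SSD (1 TB) $176.62: consumer electronics → 7% + 0% county = 7% → $12.3634
Children's picture book $14.50: books → 0% + 2.25% county = 2.25% → $0.32625
Webcam $59.10: consumer electronics → 7% + 0% county = 7% → $4.137
Paperback novel $14.79: books → 0% + 2.25% county = 2.25% → $0.332775
Game controller $89.89: consumer electronics → 7% + 0% county = 7% → $6.2923
Wireless router $52.58: consumer electronics → 7% + 0% county = 7% → $3.6806
Bluetooth speaker $163.11: consumer electronics → 7% + 0% county = 7% → $11.4177
Canvas tote bag $27.17: everything else → 4.75% + 0.5% county = 5.25% → $1.426425
Subtotal = $597.76; unrounded tax = $39.97645 → $39.98; total due = $637.74

$637.74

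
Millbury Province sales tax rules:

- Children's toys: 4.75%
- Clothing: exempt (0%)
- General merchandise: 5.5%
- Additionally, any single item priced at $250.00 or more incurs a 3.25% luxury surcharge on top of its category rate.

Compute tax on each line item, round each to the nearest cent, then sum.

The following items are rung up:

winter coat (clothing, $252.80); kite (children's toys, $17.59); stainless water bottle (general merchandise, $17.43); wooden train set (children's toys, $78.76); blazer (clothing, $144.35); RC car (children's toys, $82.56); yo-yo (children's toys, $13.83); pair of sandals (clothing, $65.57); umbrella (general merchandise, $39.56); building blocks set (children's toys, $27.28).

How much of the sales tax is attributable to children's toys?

Kite $17.59: children's toys → 4.75% → $0.84
Wooden train set $78.76: children's toys → 4.75% → $3.74
RC car $82.56: children's toys → 4.75% → $3.92
Yo-yo $13.83: children's toys → 4.75% → $0.66
Building blocks set $27.28: children's toys → 4.75% → $1.30
Tax on children's toys = $0.84 + $3.74 + $3.92 + $0.66 + $1.30 = $10.46

$10.46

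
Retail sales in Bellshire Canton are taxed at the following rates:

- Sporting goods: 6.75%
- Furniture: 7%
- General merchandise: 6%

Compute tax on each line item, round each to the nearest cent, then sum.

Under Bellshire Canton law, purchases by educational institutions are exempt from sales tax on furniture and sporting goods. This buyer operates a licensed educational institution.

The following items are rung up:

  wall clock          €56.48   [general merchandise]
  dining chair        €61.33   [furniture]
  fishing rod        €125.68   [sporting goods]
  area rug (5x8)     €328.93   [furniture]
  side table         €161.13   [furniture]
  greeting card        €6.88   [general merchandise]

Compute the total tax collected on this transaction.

Wall clock €56.48: general merchandise → 6% → €3.39
Dining chair €61.33: furniture, buyer-exempt → 0% → €0.00
Fishing rod €125.68: sporting goods, buyer-exempt → 0% → €0.00
Area rug (5x8) €328.93: furniture, buyer-exempt → 0% → €0.00
Side table €161.13: furniture, buyer-exempt → 0% → €0.00
Greeting card €6.88: general merchandise → 6% → €0.41
Total tax = €3.39 + €0.41 = €3.80

€3.80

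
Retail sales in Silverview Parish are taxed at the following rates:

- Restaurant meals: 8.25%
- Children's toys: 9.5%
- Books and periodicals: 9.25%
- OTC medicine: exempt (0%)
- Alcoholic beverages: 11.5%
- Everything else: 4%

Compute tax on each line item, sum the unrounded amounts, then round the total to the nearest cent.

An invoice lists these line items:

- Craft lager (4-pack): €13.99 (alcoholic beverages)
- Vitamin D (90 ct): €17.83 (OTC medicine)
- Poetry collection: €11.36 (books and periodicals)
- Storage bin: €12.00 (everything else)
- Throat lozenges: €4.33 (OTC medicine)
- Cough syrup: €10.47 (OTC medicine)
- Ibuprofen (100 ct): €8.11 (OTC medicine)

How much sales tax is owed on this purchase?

Craft lager (4-pack) €13.99: alcoholic beverages → 11.5% → €1.60885
Vitamin D (90 ct) €17.83: OTC medicine → 0% → €0.00
Poetry collection €11.36: books and periodicals → 9.25% → €1.0508
Storage bin €12.00: everything else → 4% → €0.48
Throat lozenges €4.33: OTC medicine → 0% → €0.00
Cough syrup €10.47: OTC medicine → 0% → €0.00
Ibuprofen (100 ct) €8.11: OTC medicine → 0% → €0.00
Unrounded tax sum = €3.13965 → €3.14

€3.14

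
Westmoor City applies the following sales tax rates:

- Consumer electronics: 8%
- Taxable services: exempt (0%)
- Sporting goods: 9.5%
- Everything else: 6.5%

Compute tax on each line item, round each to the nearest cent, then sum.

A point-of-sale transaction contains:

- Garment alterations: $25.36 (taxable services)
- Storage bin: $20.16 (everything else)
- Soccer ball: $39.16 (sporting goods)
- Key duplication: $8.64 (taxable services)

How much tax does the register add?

$5.03

Garment alterations $25.36: taxable services → 0% → $0.00
Storage bin $20.16: everything else → 6.5% → $1.31
Soccer ball $39.16: sporting goods → 9.5% → $3.72
Key duplication $8.64: taxable services → 0% → $0.00
Total tax = $1.31 + $3.72 = $5.03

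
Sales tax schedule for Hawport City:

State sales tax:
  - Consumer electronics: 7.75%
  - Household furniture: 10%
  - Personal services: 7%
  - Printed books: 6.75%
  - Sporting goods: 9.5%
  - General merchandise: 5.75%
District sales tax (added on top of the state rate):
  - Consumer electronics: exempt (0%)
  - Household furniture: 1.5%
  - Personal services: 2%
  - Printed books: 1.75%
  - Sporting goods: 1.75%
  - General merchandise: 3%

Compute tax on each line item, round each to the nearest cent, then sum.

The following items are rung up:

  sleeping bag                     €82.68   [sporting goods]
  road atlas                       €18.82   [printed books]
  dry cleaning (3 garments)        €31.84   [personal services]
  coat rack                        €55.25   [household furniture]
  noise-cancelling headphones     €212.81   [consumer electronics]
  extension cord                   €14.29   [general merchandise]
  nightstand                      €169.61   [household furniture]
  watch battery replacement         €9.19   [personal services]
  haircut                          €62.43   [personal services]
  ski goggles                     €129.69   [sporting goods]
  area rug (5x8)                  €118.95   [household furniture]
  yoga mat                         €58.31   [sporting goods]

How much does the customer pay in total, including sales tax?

Sleeping bag €82.68: sporting goods → 9.5% + 1.75% district = 11.25% → €9.30
Road atlas €18.82: printed books → 6.75% + 1.75% district = 8.5% → €1.60
Dry cleaning (3 garments) €31.84: personal services → 7% + 2% district = 9% → €2.87
Coat rack €55.25: household furniture → 10% + 1.5% district = 11.5% → €6.35
Noise-cancelling headphones €212.81: consumer electronics → 7.75% + 0% district = 7.75% → €16.49
Extension cord €14.29: general merchandise → 5.75% + 3% district = 8.75% → €1.25
Nightstand €169.61: household furniture → 10% + 1.5% district = 11.5% → €19.51
Watch battery replacement €9.19: personal services → 7% + 2% district = 9% → €0.83
Haircut €62.43: personal services → 7% + 2% district = 9% → €5.62
Ski goggles €129.69: sporting goods → 9.5% + 1.75% district = 11.25% → €14.59
Area rug (5x8) €118.95: household furniture → 10% + 1.5% district = 11.5% → €13.68
Yoga mat €58.31: sporting goods → 9.5% + 1.75% district = 11.25% → €6.56
Subtotal = €963.87; tax = €98.65; total due = €1062.52

€1062.52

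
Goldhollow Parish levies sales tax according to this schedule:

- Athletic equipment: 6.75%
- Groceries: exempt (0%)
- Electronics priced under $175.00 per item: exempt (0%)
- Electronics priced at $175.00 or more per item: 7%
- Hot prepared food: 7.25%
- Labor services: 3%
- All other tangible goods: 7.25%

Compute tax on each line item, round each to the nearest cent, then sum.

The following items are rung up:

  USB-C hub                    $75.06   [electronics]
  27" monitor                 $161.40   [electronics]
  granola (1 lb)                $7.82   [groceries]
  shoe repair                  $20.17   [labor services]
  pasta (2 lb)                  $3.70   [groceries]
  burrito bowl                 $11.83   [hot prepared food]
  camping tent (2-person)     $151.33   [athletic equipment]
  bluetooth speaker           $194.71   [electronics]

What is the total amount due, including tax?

USB-C hub $75.06: electronics, under $175.00 → 0% → $0.00
27" monitor $161.40: electronics, under $175.00 → 0% → $0.00
Granola (1 lb) $7.82: groceries → 0% → $0.00
Shoe repair $20.17: labor services → 3% → $0.61
Pasta (2 lb) $3.70: groceries → 0% → $0.00
Burrito bowl $11.83: hot prepared food → 7.25% → $0.86
Camping tent (2-person) $151.33: athletic equipment → 6.75% → $10.21
Bluetooth speaker $194.71: electronics, $175.00 or more → 7% → $13.63
Subtotal = $626.02; tax = $25.31; total due = $651.33

$651.33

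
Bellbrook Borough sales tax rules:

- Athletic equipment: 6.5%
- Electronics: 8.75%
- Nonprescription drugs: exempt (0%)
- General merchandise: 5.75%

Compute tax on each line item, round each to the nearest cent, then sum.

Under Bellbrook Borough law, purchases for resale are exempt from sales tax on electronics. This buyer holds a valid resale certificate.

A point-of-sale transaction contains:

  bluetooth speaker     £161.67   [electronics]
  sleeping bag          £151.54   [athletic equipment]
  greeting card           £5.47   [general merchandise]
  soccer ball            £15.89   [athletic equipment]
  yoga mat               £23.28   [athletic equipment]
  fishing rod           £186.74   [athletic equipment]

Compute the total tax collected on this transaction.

£24.84

Bluetooth speaker £161.67: electronics, buyer-exempt → 0% → £0.00
Sleeping bag £151.54: athletic equipment → 6.5% → £9.85
Greeting card £5.47: general merchandise → 5.75% → £0.31
Soccer ball £15.89: athletic equipment → 6.5% → £1.03
Yoga mat £23.28: athletic equipment → 6.5% → £1.51
Fishing rod £186.74: athletic equipment → 6.5% → £12.14
Total tax = £9.85 + £0.31 + £1.03 + £1.51 + £12.14 = £24.84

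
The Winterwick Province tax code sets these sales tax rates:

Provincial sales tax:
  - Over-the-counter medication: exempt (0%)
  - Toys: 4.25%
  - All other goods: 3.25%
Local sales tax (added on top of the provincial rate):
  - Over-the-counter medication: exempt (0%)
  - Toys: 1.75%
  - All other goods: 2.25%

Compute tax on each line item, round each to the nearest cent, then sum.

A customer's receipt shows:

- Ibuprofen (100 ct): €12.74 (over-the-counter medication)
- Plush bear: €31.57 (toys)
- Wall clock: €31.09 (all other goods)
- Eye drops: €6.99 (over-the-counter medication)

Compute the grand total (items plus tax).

€85.99

Ibuprofen (100 ct) €12.74: over-the-counter medication → 0% + 0% local = 0% → €0.00
Plush bear €31.57: toys → 4.25% + 1.75% local = 6% → €1.89
Wall clock €31.09: all other goods → 3.25% + 2.25% local = 5.5% → €1.71
Eye drops €6.99: over-the-counter medication → 0% + 0% local = 0% → €0.00
Subtotal = €82.39; tax = €3.60; total due = €85.99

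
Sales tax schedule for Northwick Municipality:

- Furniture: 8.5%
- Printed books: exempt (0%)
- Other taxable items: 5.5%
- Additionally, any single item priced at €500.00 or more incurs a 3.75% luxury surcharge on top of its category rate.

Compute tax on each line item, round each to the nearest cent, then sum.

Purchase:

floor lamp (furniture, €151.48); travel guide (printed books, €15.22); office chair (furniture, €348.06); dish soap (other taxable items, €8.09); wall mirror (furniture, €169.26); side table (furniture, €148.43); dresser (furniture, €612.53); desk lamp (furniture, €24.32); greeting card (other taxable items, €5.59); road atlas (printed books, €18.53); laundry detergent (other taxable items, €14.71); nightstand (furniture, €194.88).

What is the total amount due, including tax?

Floor lamp €151.48: furniture → 8.5% → €12.88
Travel guide €15.22: printed books → 0% → €0.00
Office chair €348.06: furniture → 8.5% → €29.59
Dish soap €8.09: other taxable items → 5.5% → €0.44
Wall mirror €169.26: furniture → 8.5% → €14.39
Side table €148.43: furniture → 8.5% → €12.62
Dresser €612.53: furniture → 8.5% + 3.75% surcharge = 12.25% → €75.03
Desk lamp €24.32: furniture → 8.5% → €2.07
Greeting card €5.59: other taxable items → 5.5% → €0.31
Road atlas €18.53: printed books → 0% → €0.00
Laundry detergent €14.71: other taxable items → 5.5% → €0.81
Nightstand €194.88: furniture → 8.5% → €16.56
Subtotal = €1711.10; tax = €164.70; total due = €1875.80

€1875.80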